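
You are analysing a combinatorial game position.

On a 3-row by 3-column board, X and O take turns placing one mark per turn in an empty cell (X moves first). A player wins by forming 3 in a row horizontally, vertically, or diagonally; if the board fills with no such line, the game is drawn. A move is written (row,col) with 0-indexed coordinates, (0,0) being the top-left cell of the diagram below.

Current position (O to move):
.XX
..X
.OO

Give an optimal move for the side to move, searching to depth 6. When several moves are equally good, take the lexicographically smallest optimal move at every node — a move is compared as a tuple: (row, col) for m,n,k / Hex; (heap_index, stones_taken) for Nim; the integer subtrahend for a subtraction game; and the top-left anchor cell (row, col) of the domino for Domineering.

O's best at [.XX/..X/.OO]: (0,0)

p1 O@[.XX/..X/.OO]: (0,0)[OXX/..X/.OO]+1* (1,0)[.XX/O.X/.OO]-1 (1,1)[.XX/.OX/.OO]-1 (2,0)[.XX/..X/OOO]+1
p2 X@[OXX/..X/.OO]: (1,0)[OXX/X.X/.OO]-1* (1,1)[OXX/.XX/.OO]-1 (2,0)[OXX/..X/XOO]-1
p3 O@[OXX/X.X/.OO]: (1,1)[OXX/XOX/.OO]+1* (2,0)[OXX/X.X/OOO]+1
p4 X@[OXX/XOX/.OO] terminal -1; root [.XX/..X/.OO] d6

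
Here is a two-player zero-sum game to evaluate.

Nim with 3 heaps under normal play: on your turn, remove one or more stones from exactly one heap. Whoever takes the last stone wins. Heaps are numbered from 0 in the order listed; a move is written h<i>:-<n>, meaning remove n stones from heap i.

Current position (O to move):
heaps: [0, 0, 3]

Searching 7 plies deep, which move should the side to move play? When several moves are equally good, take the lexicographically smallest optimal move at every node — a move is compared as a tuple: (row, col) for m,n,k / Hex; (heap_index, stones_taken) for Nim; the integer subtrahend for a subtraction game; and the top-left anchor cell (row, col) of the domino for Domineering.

O's best at [(0,0,3)]: h2:-3

p1 O@[(0,0,3)]: h2:-1[(0,0,2)]-1 h2:-2[(0,0,1)]-1 h2:-3[(0,0,0)]+1*
p2 X@[(0,0,0)] terminal -1; root [(0,0,3)] d7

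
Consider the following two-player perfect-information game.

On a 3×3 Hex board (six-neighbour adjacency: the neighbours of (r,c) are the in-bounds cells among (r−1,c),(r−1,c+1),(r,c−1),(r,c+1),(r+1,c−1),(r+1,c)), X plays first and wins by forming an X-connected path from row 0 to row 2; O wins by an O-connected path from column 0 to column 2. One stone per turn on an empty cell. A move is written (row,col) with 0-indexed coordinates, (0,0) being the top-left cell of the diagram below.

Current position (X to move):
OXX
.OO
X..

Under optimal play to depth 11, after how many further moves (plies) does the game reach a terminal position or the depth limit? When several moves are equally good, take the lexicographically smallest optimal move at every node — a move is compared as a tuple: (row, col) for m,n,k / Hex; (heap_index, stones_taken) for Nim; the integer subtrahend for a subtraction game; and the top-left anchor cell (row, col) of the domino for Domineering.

PV length from [OXX/.OO/X..]: 1 ply

ply 1, X at OXX/.OO/X.. | (1,0)=+1→OXX/XOO/X..*; (2,1)=-1→OXX/.OO/XX.; (2,2)=-1→OXX/.OO/X.X
ply 2: OXX/XOO/X.. is terminal -1 (O); from OXX/.OO/X.. depth 11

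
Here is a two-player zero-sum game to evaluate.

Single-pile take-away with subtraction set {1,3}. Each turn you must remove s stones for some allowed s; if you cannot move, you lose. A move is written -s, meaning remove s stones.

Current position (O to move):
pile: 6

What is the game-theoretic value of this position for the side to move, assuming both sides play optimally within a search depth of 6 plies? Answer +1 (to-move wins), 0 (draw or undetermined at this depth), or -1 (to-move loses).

[6] O move#1: -1:-1/5*, -3:-1/3
[5] X move#2: -1:+1/4*, -3:+1/2
[4] O move#3: -1:-1/3*, -3:-1/1
[3] X move#4: -1:+1/2*, -3:+1/0
[2] O move#5: -1:-1/1*
[1] X move#6: -1:+1/0*
[0] end (terminal -1, O#7); searched 6 to 6

value(6, O) = -1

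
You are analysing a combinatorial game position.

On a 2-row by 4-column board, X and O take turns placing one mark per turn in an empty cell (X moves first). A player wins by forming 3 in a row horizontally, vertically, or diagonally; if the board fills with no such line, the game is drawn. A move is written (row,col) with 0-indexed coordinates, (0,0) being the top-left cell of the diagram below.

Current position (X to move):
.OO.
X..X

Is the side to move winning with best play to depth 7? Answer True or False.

X winning at [.OO./X..X]: False

p1 X@[.OO./X..X]: (0,0)[XOO./X..X]-1* (0,3)[.OOX/X..X]-1 (1,1)[.OO./XX.X]-1 (1,2)[.OO./X.XX]-1
p2 O@[XOO./X..X]: (0,3)[XOOO/X..X]+1* (1,1)[XOO./XO.X]+0 (1,2)[XOO./X.OX]+0
p3 X@[XOOO/X..X] terminal -1; root [.OO./X..X] d7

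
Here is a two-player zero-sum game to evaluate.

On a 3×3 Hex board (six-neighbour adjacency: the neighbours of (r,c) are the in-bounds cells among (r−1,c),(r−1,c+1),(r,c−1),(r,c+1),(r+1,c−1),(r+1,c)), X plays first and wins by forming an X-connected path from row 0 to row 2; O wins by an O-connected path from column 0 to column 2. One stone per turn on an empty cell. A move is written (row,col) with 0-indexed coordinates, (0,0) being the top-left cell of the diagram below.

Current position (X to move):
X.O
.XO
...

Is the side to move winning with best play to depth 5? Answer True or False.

X winning at [X.O/.XO/...]: True

[X.O/.XO/...] X move#1: (0,1):+1/XXO/.XO/...*, (1,0):+1/X.O/XXO/..., (2,0):+1/X.O/.XO/X.., (2,1):+1/X.O/.XO/.X., (2,2):+1/X.O/.XO/..X
[XXO/.XO/...] O move#2: (1,0):-1/XXO/OXO/...*, (2,0):-1/XXO/.XO/O.., (2,1):-1/XXO/.XO/.O., (2,2):-1/XXO/.XO/..O
[XXO/OXO/...] X move#3: (2,0):+1/XXO/OXO/X..*, (2,1):+1/XXO/OXO/.X., (2,2):+1/XXO/OXO/..X
[XXO/OXO/X..] end (terminal -1, O#4); searched X.O/.XO/... to 5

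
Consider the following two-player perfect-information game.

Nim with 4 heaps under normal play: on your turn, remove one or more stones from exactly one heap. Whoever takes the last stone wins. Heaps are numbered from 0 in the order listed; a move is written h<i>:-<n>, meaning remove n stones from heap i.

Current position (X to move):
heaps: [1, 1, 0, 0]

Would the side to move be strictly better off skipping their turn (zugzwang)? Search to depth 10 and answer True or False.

zugzwang((1,1,0,0), X) = True

[(1,1,0,0)] X move#1: h0:-1:-1/(0,1,0,0)*, h1:-1:-1/(1,0,0,0)
[(0,1,0,0)] O move#2: h1:-1:+1/(0,0,0,0)*
[(0,0,0,0)] end (terminal -1, X#3); searched (1,1,0,0) to 10
pass branch (O moves first from the same position):
  | [(1,1,0,0)] O move#1: h0:-1:-1/(0,1,0,0)*, h1:-1:-1/(1,0,0,0)
  | [(0,1,0,0)] X move#2: h1:-1:+1/(0,0,0,0)*
  | [(0,0,0,0)] end (terminal -1, O#3); searched (1,1,0,0) to 10
X moving scores -1; X passing scores +1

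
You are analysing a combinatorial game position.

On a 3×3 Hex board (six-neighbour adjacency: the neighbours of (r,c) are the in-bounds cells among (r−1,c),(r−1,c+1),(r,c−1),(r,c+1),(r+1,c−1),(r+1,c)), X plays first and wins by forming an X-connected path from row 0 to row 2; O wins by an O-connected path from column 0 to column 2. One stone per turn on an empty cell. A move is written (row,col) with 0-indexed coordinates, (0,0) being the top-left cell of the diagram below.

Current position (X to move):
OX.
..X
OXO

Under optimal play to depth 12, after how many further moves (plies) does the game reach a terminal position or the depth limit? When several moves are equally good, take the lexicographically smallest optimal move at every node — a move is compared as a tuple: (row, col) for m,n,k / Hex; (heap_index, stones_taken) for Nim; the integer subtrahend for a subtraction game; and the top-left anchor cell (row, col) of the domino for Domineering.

p1 X@[OX./..X/OXO]: (0,2)[OXX/..X/OXO]+1* (1,0)[OX./X.X/OXO]+1 (1,1)[OX./.XX/OXO]+1
p2 O@[OXX/..X/OXO] terminal -1; root [OX./..X/OXO] d12

PV length from [OX./..X/OXO]: 1 ply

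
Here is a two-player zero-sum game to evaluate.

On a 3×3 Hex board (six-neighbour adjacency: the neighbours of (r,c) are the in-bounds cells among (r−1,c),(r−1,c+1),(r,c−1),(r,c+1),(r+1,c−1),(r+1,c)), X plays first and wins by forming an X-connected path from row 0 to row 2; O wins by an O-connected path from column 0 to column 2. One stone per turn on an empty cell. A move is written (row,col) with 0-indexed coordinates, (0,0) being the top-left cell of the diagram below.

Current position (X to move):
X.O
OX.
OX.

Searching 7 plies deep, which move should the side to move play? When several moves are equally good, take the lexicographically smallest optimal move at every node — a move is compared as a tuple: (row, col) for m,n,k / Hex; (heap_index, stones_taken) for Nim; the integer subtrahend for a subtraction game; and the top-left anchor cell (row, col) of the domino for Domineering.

[X.O/OX./OX.] X move#1: (0,1):+1/XXO/OX./OX.*, (1,2):-1/X.O/OXX/OX., (2,2):-1/X.O/OX./OXX
[XXO/OX./OX.] end (terminal -1, O#2); searched X.O/OX./OX. to 7

X's best at [X.O/OX./OX.]: (0,1)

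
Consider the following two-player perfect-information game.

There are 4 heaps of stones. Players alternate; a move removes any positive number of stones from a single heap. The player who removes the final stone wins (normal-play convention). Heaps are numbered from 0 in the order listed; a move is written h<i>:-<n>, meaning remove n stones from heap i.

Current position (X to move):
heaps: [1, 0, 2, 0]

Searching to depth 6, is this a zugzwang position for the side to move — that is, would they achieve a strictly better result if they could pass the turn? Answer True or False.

zugzwang((1,0,2,0), X) = False

p1 X@[(1,0,2,0)]: h0:-1[(0,0,2,0)]-1 h2:-1[(1,0,1,0)]+1* h2:-2[(1,0,0,0)]-1
p2 O@[(1,0,1,0)]: h0:-1[(0,0,1,0)]-1* h2:-1[(1,0,0,0)]-1
p3 X@[(0,0,1,0)]: h2:-1[(0,0,0,0)]+1*
p4 O@[(0,0,0,0)] terminal -1; root [(1,0,2,0)] d6
if X skipped the turn, O would face:
~ p1 O@[(1,0,2,0)]: h0:-1[(0,0,2,0)]-1 h2:-1[(1,0,1,0)]+1* h2:-2[(1,0,0,0)]-1
~ p2 X@[(1,0,1,0)]: h0:-1[(0,0,1,0)]-1* h2:-1[(1,0,0,0)]-1
~ p3 O@[(0,0,1,0)]: h2:-1[(0,0,0,0)]+1*
~ p4 X@[(0,0,0,0)] terminal -1; root [(1,0,2,0)] d6
compare (X): move=+1 vs pass=-1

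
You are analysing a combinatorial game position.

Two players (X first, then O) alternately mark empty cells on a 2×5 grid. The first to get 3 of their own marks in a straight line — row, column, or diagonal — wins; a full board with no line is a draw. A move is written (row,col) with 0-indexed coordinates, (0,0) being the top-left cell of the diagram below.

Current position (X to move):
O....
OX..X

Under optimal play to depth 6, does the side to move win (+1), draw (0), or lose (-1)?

[O..../OX..X] X move#1: (0,1):+0/OX.../OX..X*, (0,2):+0/O.X../OX..X, (0,3):+0/O..X./OX..X, (0,4):+0/O...X/OX..X, (1,2):+0/O..../OXX.X, (1,3):+0/O..../OX.XX
[OX.../OX..X] O move#2: (0,2):+0/OXO../OX..X*, (0,3):+0/OX.O./OX..X, (0,4):+0/OX..O/OX..X, (1,2):+0/OX.../OXO.X, (1,3):+0/OX.../OX.OX
[OXO../OX..X] X move#3: (0,3):+0/OXOX./OX..X*, (0,4):+0/OXO.X/OX..X, (1,2):+0/OXO../OXX.X, (1,3):+0/OXO../OX.XX
[OXOX./OX..X] O move#4: (0,4):+0/OXOXO/OX..X*, (1,2):+0/OXOX./OXO.X, (1,3):+0/OXOX./OX.OX
[OXOXO/OX..X] X move#5: (1,2):+0/OXOXO/OXX.X*, (1,3):+0/OXOXO/OX.XX
[OXOXO/OXX.X] O move#6: (1,3):+0/OXOXO/OXXOX*
[OXOXO/OXXOX] end (terminal +0, X#7); searched O..../OX..X to 6

value(O..../OX..X, X) = 0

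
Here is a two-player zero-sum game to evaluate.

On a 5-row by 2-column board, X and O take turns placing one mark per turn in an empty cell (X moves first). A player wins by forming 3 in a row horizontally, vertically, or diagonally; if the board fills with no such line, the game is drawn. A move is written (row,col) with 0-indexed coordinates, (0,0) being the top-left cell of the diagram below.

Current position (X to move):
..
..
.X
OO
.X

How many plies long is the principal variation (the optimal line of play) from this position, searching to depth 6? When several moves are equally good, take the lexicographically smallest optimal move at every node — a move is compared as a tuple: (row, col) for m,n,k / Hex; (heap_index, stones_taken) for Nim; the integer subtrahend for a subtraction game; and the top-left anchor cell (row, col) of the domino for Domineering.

[../../.X/OO/.X] X move#1: (0,0):-1/X./../.X/OO/.X, (0,1):+0/.X/../.X/OO/.X*, (1,0):+0/../X./.X/OO/.X, (1,1):+0/../.X/.X/OO/.X, (2,0):+0/../../XX/OO/.X, (4,0):+0/../../.X/OO/XX
[.X/../.X/OO/.X] O move#2: (0,0):-1/OX/../.X/OO/.X, (1,0):-1/.X/O./.X/OO/.X, (1,1):+0/.X/.O/.X/OO/.X*, (2,0):-1/.X/../OX/OO/.X, (4,0):-1/.X/../.X/OO/OX
[.X/.O/.X/OO/.X] X move#3: (0,0):-1/XX/.O/.X/OO/.X, (1,0):+0/.X/XO/.X/OO/.X*, (2,0):+0/.X/.O/XX/OO/.X, (4,0):+0/.X/.O/.X/OO/XX
[.X/XO/.X/OO/.X] O move#4: (0,0):+0/OX/XO/.X/OO/.X*, (2,0):+0/.X/XO/OX/OO/.X, (4,0):+0/.X/XO/.X/OO/OX
[OX/XO/.X/OO/.X] X move#5: (2,0):+0/OX/XO/XX/OO/.X*, (4,0):+0/OX/XO/.X/OO/XX
[OX/XO/XX/OO/.X] O move#6: (4,0):+0/OX/XO/XX/OO/OX*
[OX/XO/XX/OO/OX] end (terminal +0, X#7); searched ../../.X/OO/.X to 6

PV length from [../../.X/OO/.X]: 6 plies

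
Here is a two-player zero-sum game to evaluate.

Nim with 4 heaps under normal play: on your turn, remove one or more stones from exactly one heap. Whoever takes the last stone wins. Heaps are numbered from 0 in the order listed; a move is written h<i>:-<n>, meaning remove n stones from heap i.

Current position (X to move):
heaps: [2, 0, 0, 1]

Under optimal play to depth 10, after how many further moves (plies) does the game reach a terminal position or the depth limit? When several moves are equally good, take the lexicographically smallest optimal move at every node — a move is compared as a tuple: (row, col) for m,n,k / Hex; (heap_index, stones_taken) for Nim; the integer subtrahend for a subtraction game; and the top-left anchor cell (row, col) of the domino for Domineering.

ply 1, X at (2,0,0,1) | h0:-1=+1→(1,0,0,1)*; h0:-2=-1→(0,0,0,1); h3:-1=-1→(2,0,0,0)
ply 2, O at (1,0,0,1) | h0:-1=-1→(0,0,0,1)*; h3:-1=-1→(1,0,0,0)
ply 3, X at (0,0,0,1) | h3:-1=+1→(0,0,0,0)*
ply 4: (0,0,0,0) is terminal -1 (O); from (2,0,0,1) depth 10

PV length from [(2,0,0,1)]: 3 plies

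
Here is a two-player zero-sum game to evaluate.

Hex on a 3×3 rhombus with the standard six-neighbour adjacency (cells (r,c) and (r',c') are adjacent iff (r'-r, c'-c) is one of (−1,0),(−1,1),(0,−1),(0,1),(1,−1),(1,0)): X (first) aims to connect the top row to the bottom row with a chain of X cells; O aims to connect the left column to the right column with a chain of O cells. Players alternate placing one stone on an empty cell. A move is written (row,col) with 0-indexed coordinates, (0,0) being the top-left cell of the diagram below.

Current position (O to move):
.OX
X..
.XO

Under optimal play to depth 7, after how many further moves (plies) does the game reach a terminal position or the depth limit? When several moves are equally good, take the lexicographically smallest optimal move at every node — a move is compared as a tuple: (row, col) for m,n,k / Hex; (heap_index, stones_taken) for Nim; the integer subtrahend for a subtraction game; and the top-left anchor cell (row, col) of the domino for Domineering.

PV length from [.OX/X../.XO]: 2 plies

[.OX/X../.XO] O move#1: (0,0):-1/OOX/X../.XO*, (1,1):-1/.OX/XO./.XO, (1,2):-1/.OX/X.O/.XO, (2,0):-1/.OX/X../OXO
[OOX/X../.XO] X move#2: (1,1):+1/OOX/XX./.XO*, (1,2):+1/OOX/X.X/.XO, (2,0):+1/OOX/X../XXO
[OOX/XX./.XO] end (terminal -1, O#3); searched .OX/X../.XO to 7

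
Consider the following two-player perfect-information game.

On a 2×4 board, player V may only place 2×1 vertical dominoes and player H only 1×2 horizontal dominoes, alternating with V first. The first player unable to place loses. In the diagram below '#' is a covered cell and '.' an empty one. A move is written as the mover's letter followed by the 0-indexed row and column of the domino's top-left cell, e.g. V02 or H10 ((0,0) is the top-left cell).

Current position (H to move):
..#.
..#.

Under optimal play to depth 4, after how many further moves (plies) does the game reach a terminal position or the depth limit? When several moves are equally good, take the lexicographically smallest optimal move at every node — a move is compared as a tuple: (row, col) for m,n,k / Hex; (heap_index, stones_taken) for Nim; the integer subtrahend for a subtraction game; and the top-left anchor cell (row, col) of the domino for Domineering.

[..#./..#.] H move#1: H00:+1/###./..#.*, H10:+1/..#./###.
[###./..#.] V move#2: V03:-1/####/..##*
[####/..##] H move#3: H10:+1/####/####*
[####/####] end (terminal -1, V#4); searched ..#./..#. to 4

PV length from [..#./..#.]: 3 plies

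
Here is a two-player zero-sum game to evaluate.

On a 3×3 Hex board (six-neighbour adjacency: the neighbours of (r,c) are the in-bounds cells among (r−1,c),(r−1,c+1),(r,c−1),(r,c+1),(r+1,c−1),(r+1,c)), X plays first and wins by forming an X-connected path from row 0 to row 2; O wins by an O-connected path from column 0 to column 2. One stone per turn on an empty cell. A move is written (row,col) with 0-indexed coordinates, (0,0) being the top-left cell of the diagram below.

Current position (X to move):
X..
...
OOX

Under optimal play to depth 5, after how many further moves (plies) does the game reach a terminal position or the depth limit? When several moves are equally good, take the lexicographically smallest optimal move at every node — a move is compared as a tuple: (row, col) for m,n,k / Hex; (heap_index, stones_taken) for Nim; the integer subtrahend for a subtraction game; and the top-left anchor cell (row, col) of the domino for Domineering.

PV length from [X../.../OOX]: 3 plies

p1 X@[X../.../OOX]: (0,1)[XX./.../OOX]-1 (0,2)[X.X/.../OOX]-1 (1,0)[X../X../OOX]-1 (1,1)[X../.X./OOX]-1 (1,2)[X../..X/OOX]+1*
p2 O@[X../..X/OOX]: (0,1)[XO./..X/OOX]-1* (0,2)[X.O/..X/OOX]-1 (1,0)[X../O.X/OOX]-1 (1,1)[X../.OX/OOX]-1
p3 X@[XO./..X/OOX]: (0,2)[XOX/..X/OOX]+1* (1,0)[XO./X.X/OOX]+1 (1,1)[XO./.XX/OOX]+1
p4 O@[XOX/..X/OOX] terminal -1; root [X../.../OOX] d5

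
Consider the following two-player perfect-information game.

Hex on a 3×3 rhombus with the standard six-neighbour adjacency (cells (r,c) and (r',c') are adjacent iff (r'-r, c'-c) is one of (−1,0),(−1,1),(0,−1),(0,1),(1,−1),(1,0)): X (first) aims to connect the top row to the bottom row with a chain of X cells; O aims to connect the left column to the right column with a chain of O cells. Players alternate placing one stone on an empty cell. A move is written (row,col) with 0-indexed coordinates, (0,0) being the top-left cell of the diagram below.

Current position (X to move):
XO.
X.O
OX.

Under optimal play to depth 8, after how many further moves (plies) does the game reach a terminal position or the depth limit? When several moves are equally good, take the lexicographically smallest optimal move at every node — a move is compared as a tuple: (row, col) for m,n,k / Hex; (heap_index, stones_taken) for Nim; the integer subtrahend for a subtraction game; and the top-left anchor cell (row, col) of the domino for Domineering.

[XO./X.O/OX.] X move#1: (0,2):-1/XOX/X.O/OX., (1,1):+1/XO./XXO/OX.*, (2,2):-1/XO./X.O/OXX
[XO./XXO/OX.] end (terminal -1, O#2); searched XO./X.O/OX. to 8

PV length from [XO./X.O/OX.]: 1 ply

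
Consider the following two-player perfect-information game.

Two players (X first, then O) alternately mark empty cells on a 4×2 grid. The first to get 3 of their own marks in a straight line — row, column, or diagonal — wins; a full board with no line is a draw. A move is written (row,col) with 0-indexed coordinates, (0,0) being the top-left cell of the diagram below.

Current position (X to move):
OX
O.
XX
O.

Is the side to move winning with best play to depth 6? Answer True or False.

X winning at [OX/O./XX/O.]: True

[OX/O./XX/O.] X move#1: (1,1):+1/OX/OX/XX/O.*, (3,1):+0/OX/O./XX/OX
[OX/OX/XX/O.] end (terminal -1, O#2); searched OX/O./XX/O. to 6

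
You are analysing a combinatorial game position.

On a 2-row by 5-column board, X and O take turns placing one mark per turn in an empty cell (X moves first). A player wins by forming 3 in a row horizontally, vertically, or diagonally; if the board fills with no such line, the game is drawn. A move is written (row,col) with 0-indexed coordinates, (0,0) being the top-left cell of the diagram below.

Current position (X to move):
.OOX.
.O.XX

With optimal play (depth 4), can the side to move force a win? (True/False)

X winning at [.OOX./.O.XX]: True

[.OOX./.O.XX] X move#1: (0,0):+0/XOOX./.O.XX, (0,4):-1/.OOXX/.O.XX, (1,0):-1/.OOX./XO.XX, (1,2):+1/.OOX./.OXXX*
[.OOX./.OXXX] end (terminal -1, O#2); searched .OOX./.O.XX to 4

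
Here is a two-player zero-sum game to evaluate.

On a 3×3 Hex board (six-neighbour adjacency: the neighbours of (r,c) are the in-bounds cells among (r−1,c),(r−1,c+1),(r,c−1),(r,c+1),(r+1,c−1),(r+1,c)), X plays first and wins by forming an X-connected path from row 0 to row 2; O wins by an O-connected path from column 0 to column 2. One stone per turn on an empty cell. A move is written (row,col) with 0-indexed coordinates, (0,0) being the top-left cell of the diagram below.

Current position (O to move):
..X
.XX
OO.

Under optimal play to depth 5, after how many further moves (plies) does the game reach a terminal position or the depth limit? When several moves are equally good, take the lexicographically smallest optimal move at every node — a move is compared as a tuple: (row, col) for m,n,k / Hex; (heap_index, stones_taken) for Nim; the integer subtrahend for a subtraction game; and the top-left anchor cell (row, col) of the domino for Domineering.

[..X/.XX/OO.] O move#1: (0,0):-1/O.X/.XX/OO., (0,1):-1/.OX/.XX/OO., (1,0):-1/..X/OXX/OO., (2,2):+1/..X/.XX/OOO*
[..X/.XX/OOO] end (terminal -1, X#2); searched ..X/.XX/OO. to 5

PV length from [..X/.XX/OO.]: 1 ply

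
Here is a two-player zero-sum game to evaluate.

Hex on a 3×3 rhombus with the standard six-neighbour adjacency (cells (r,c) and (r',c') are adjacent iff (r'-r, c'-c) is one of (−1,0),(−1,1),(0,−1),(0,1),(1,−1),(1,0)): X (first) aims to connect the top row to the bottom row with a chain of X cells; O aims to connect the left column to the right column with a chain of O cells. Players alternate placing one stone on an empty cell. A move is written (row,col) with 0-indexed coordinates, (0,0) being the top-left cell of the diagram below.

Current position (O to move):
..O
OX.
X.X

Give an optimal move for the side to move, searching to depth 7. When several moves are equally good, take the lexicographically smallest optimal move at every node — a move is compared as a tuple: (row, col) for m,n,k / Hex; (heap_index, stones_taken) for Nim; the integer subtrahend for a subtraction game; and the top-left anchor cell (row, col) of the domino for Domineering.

O's best at [..O/OX./X.X]: (0,1)

ply 1, O at ..O/OX./X.X | (0,0)=-1→O.O/OX./X.X; (0,1)=+1→.OO/OX./X.X*; (1,2)=-1→..O/OXO/X.X; (2,1)=-1→..O/OX./XOX
ply 2: .OO/OX./X.X is terminal -1 (X); from ..O/OX./X.X depth 7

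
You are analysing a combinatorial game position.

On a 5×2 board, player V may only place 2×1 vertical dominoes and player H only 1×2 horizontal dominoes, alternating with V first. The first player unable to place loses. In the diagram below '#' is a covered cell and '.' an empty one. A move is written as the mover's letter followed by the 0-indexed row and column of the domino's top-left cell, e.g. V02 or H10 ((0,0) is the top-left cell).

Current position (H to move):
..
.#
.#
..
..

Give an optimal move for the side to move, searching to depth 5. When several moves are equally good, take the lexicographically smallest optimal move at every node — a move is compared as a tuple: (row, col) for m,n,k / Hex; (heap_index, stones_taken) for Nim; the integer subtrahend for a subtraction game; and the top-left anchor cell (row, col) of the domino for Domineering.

H's best at [../.#/.#/../..]: H30

ply 1, H at ../.#/.#/../.. | H00=-1→##/.#/.#/../..; H30=+1→../.#/.#/##/..*; H40=+1→../.#/.#/../##
ply 2, V at ../.#/.#/##/.. | V00=-1→#./##/.#/##/..*; V10=-1→../##/##/##/..
ply 3, H at #./##/.#/##/.. | H40=+1→#./##/.#/##/##*
ply 4: #./##/.#/##/## is terminal -1 (V); from ../.#/.#/../.. depth 5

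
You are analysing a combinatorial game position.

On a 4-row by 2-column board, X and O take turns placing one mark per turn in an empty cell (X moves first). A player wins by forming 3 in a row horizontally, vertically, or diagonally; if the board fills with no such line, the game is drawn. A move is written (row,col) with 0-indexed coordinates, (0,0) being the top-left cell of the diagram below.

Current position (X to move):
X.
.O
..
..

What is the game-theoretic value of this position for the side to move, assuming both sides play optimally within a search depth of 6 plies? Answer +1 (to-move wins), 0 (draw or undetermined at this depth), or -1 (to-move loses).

ply 1, X at X./.O/../.. | (0,1)=+0→XX/.O/../..*; (1,0)=+0→X./XO/../..; (2,0)=+0→X./.O/X./..; (2,1)=+0→X./.O/.X/..; (3,0)=-1→X./.O/../X.; (3,1)=+0→X./.O/../.X
ply 2, O at XX/.O/../.. | (1,0)=+0→XX/OO/../..*; (2,0)=+0→XX/.O/O./..; (2,1)=+0→XX/.O/.O/..; (3,0)=+0→XX/.O/../O.; (3,1)=+0→XX/.O/../.O
ply 3, X at XX/OO/../.. | (2,0)=+0→XX/OO/X./..*; (2,1)=+0→XX/OO/.X/..; (3,0)=+0→XX/OO/../X.; (3,1)=+0→XX/OO/../.X
ply 4, O at XX/OO/X./.. | (2,1)=+0→XX/OO/XO/..*; (3,0)=+0→XX/OO/X./O.; (3,1)=+0→XX/OO/X./.O
ply 5, X at XX/OO/XO/.. | (3,0)=-1→XX/OO/XO/X.; (3,1)=+0→XX/OO/XO/.X*
ply 6, O at XX/OO/XO/.X | (3,0)=+0→XX/OO/XO/OX*
ply 7: XX/OO/XO/OX is terminal +0 (X); from X./.O/../.. depth 6

value(X./.O/../.., X) = 0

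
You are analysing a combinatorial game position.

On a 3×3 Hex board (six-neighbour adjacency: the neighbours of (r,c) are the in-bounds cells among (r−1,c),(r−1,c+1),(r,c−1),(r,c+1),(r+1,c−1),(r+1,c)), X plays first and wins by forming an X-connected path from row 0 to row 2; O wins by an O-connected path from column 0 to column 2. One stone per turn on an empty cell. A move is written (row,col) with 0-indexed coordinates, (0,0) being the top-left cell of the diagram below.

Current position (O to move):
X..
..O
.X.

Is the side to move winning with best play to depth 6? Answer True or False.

O winning at [X../..O/.X.]: True

ply 1, O at X../..O/.X. | (0,1)=-1→XO./..O/.X.; (0,2)=-1→X.O/..O/.X.; (1,0)=-1→X../O.O/.X.; (1,1)=+1→X../.OO/.X.*; (2,0)=-1→X../..O/OX.; (2,2)=-1→X../..O/.XO
ply 2, X at X../.OO/.X. | (0,1)=-1→XX./.OO/.X.*; (0,2)=-1→X.X/.OO/.X.; (1,0)=-1→X../XOO/.X.; (2,0)=-1→X../.OO/XX.; (2,2)=-1→X../.OO/.XX
ply 3, O at XX./.OO/.X. | (0,2)=+1→XXO/.OO/.X.*; (1,0)=+1→XX./OOO/.X.; (2,0)=+1→XX./.OO/OX.; (2,2)=+1→XX./.OO/.XO
ply 4, X at XXO/.OO/.X. | (1,0)=-1→XXO/XOO/.X.*; (2,0)=-1→XXO/.OO/XX.; (2,2)=-1→XXO/.OO/.XX
ply 5, O at XXO/XOO/.X. | (2,0)=+1→XXO/XOO/OX.*; (2,2)=-1→XXO/XOO/.XO
ply 6: XXO/XOO/OX. is terminal -1 (X); from X../..O/.X. depth 6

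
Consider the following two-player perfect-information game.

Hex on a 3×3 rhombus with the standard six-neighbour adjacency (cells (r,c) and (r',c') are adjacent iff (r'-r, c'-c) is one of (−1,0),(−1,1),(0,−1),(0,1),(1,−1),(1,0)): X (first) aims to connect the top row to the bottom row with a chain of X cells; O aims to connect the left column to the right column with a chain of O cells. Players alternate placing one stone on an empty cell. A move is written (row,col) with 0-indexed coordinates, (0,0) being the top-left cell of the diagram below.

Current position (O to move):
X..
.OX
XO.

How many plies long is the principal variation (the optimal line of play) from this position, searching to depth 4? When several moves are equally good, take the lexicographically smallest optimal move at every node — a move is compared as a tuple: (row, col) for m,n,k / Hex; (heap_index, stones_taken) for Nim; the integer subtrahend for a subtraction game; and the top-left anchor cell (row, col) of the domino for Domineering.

PV length from [X../.OX/XO.]: 3 plies

ply 1, O at X../.OX/XO. | (0,1)=-1→XO./.OX/XO.; (0,2)=-1→X.O/.OX/XO.; (1,0)=+1→X../OOX/XO.*; (2,2)=-1→X../.OX/XOO
ply 2, X at X../OOX/XO. | (0,1)=-1→XX./OOX/XO.*; (0,2)=-1→X.X/OOX/XO.; (2,2)=-1→X../OOX/XOX
ply 3, O at XX./OOX/XO. | (0,2)=+1→XXO/OOX/XO.*; (2,2)=+1→XX./OOX/XOO
ply 4: XXO/OOX/XO. is terminal -1 (X); from X../.OX/XO. depth 4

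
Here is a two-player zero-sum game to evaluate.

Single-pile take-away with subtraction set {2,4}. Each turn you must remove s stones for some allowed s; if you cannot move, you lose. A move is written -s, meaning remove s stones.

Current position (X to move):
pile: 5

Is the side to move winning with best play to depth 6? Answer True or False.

p1 X@[5]: -2[3]-1 -4[1]+1*
p2 O@[1] terminal -1; root [5] d6

X winning at [5]: True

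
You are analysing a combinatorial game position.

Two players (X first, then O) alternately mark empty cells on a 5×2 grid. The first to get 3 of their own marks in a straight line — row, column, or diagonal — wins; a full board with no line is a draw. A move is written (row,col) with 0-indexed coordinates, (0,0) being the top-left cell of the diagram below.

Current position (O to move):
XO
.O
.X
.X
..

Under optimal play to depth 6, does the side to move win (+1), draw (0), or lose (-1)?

value(XO/.O/.X/.X/.., O) = 0

p1 O@[XO/.O/.X/.X/..]: (1,0)[XO/OO/.X/.X/..]-1 (2,0)[XO/.O/OX/.X/..]-1 (3,0)[XO/.O/.X/OX/..]-1 (4,0)[XO/.O/.X/.X/O.]-1 (4,1)[XO/.O/.X/.X/.O]+0*
p2 X@[XO/.O/.X/.X/.O]: (1,0)[XO/XO/.X/.X/.O]+0* (2,0)[XO/.O/XX/.X/.O]+0 (3,0)[XO/.O/.X/XX/.O]+0 (4,0)[XO/.O/.X/.X/XO]+0
p3 O@[XO/XO/.X/.X/.O]: (2,0)[XO/XO/OX/.X/.O]+0* (3,0)[XO/XO/.X/OX/.O]-1 (4,0)[XO/XO/.X/.X/OO]-1
p4 X@[XO/XO/OX/.X/.O]: (3,0)[XO/XO/OX/XX/.O]+0* (4,0)[XO/XO/OX/.X/XO]+0
p5 O@[XO/XO/OX/XX/.O]: (4,0)[XO/XO/OX/XX/OO]+0*
p6 X@[XO/XO/OX/XX/OO] terminal +0; root [XO/.O/.X/.X/..] d6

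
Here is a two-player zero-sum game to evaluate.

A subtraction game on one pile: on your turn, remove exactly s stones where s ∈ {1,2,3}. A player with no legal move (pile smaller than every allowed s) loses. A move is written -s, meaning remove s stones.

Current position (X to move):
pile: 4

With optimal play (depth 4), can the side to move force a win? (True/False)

X winning at [4]: False

ply 1, X at 4 | -1=-1→3*; -2=-1→2; -3=-1→1
ply 2, O at 3 | -1=-1→2; -2=-1→1; -3=+1→0*
ply 3: 0 is terminal -1 (X); from 4 depth 4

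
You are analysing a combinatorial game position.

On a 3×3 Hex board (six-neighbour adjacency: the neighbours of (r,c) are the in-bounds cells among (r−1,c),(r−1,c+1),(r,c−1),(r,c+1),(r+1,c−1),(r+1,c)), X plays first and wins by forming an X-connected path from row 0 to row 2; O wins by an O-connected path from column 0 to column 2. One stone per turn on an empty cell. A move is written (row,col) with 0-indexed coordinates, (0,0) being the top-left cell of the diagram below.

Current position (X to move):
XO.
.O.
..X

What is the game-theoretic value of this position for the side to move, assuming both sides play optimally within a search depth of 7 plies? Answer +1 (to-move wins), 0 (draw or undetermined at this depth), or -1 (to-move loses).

value(XO./.O./..X, X) = -1

[XO./.O./..X] X move#1: (0,2):-1/XOX/.O./..X*, (1,0):-1/XO./XO./..X, (1,2):-1/XO./.OX/..X, (2,0):-1/XO./.O./X.X, (2,1):-1/XO./.O./.XX
[XOX/.O./..X] O move#2: (1,0):-1/XOX/OO./..X, (1,2):+1/XOX/.OO/..X*, (2,0):-1/XOX/.O./O.X, (2,1):-1/XOX/.O./.OX
[XOX/.OO/..X] X move#3: (1,0):-1/XOX/XOO/..X*, (2,0):-1/XOX/.OO/X.X, (2,1):-1/XOX/.OO/.XX
[XOX/XOO/..X] O move#4: (2,0):+1/XOX/XOO/O.X*, (2,1):-1/XOX/XOO/.OX
[XOX/XOO/O.X] end (terminal -1, X#5); searched XO./.O./..X to 7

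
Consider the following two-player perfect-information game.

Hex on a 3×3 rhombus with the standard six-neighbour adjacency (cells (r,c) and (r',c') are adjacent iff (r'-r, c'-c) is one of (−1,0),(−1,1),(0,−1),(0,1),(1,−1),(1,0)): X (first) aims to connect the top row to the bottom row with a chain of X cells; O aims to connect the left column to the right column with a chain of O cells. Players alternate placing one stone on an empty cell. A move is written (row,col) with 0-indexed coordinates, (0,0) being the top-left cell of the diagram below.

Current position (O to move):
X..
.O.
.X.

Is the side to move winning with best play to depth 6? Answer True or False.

ply 1, O at X../.O./.X. | (0,1)=+1→XO./.O./.X.*; (0,2)=+1→X.O/.O./.X.; (1,0)=+1→X../OO./.X.; (1,2)=+1→X../.OO/.X.; (2,0)=+1→X../.O./OX.; (2,2)=+1→X../.O./.XO
ply 2, X at XO./.O./.X. | (0,2)=-1→XOX/.O./.X.*; (1,0)=-1→XO./XO./.X.; (1,2)=-1→XO./.OX/.X.; (2,0)=-1→XO./.O./XX.; (2,2)=-1→XO./.O./.XX
ply 3, O at XOX/.O./.X. | (1,0)=-1→XOX/OO./.X.; (1,2)=+1→XOX/.OO/.X.*; (2,0)=-1→XOX/.O./OX.; (2,2)=-1→XOX/.O./.XO
ply 4, X at XOX/.OO/.X. | (1,0)=-1→XOX/XOO/.X.*; (2,0)=-1→XOX/.OO/XX.; (2,2)=-1→XOX/.OO/.XX
ply 5, O at XOX/XOO/.X. | (2,0)=+1→XOX/XOO/OX.*; (2,2)=-1→XOX/XOO/.XO
ply 6: XOX/XOO/OX. is terminal -1 (X); from X../.O./.X. depth 6

O winning at [X../.O./.X.]: True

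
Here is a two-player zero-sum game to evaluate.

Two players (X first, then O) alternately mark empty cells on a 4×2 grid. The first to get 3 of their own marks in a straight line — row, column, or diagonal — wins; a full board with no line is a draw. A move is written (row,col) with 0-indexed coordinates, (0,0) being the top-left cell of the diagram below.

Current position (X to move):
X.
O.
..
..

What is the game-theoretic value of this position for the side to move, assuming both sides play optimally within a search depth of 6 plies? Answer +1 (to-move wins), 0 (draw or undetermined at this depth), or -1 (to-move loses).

value(X./O./../.., X) = 0

ply 1, X at X./O./../.. | (0,1)=+0→XX/O./../..*; (1,1)=+0→X./OX/../..; (2,0)=+0→X./O./X./..; (2,1)=+0→X./O./.X/..; (3,0)=+0→X./O./../X.; (3,1)=+0→X./O./../.X
ply 2, O at XX/O./../.. | (1,1)=+0→XX/OO/../..*; (2,0)=+0→XX/O./O./..; (2,1)=+0→XX/O./.O/..; (3,0)=+0→XX/O./../O.; (3,1)=+0→XX/O./../.O
ply 3, X at XX/OO/../.. | (2,0)=+0→XX/OO/X./..*; (2,1)=+0→XX/OO/.X/..; (3,0)=+0→XX/OO/../X.; (3,1)=+0→XX/OO/../.X
ply 4, O at XX/OO/X./.. | (2,1)=+0→XX/OO/XO/..*; (3,0)=+0→XX/OO/X./O.; (3,1)=+0→XX/OO/X./.O
ply 5, X at XX/OO/XO/.. | (3,0)=-1→XX/OO/XO/X.; (3,1)=+0→XX/OO/XO/.X*
ply 6, O at XX/OO/XO/.X | (3,0)=+0→XX/OO/XO/OX*
ply 7: XX/OO/XO/OX is terminal +0 (X); from X./O./../.. depth 6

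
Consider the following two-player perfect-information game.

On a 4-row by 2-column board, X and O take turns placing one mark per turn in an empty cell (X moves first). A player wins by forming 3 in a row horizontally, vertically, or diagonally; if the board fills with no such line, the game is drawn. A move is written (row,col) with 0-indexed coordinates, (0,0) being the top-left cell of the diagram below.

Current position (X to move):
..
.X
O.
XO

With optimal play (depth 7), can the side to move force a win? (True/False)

[../.X/O./XO] X move#1: (0,0):+0/X./.X/O./XO*, (0,1):+0/.X/.X/O./XO, (1,0):+0/../XX/O./XO, (2,1):+0/../.X/OX/XO
[X./.X/O./XO] O move#2: (0,1):+0/XO/.X/O./XO*, (1,0):+0/X./OX/O./XO, (2,1):+0/X./.X/OO/XO
[XO/.X/O./XO] X move#3: (1,0):+0/XO/XX/O./XO*, (2,1):+0/XO/.X/OX/XO
[XO/XX/O./XO] O move#4: (2,1):+0/XO/XX/OO/XO*
[XO/XX/OO/XO] end (terminal +0, X#5); searched ../.X/O./XO to 7

X winning at [../.X/O./XO]: False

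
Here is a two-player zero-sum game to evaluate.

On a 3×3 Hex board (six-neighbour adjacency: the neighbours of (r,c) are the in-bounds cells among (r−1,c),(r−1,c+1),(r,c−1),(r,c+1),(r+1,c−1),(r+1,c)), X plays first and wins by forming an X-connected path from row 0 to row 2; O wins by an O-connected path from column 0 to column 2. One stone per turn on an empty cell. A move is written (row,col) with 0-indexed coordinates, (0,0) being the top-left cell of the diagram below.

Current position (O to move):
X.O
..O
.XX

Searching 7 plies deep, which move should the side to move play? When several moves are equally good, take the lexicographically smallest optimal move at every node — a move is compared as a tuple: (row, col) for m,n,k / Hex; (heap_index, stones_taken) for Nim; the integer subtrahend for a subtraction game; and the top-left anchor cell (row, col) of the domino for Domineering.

[X.O/..O/.XX] O move#1: (0,1):-1/XOO/..O/.XX, (1,0):+1/X.O/O.O/.XX*, (1,1):+1/X.O/.OO/.XX, (2,0):-1/X.O/..O/OXX
[X.O/O.O/.XX] X move#2: (0,1):-1/XXO/O.O/.XX*, (1,1):-1/X.O/OXO/.XX, (2,0):-1/X.O/O.O/XXX
[XXO/O.O/.XX] O move#3: (1,1):+1/XXO/OOO/.XX*, (2,0):-1/XXO/O.O/OXX
[XXO/OOO/.XX] end (terminal -1, X#4); searched X.O/..O/.XX to 7

O's best at [X.O/..O/.XX]: (1,0)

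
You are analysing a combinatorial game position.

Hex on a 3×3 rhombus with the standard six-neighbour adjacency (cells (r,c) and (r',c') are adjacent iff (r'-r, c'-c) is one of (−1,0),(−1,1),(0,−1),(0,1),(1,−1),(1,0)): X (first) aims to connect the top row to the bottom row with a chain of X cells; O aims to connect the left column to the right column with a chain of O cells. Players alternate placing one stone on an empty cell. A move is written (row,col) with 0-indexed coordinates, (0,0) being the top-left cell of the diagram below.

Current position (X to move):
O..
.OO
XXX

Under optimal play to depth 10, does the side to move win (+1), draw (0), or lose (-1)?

ply 1, X at O../.OO/XXX | (0,1)=-1→OX./.OO/XXX*; (0,2)=-1→O.X/.OO/XXX; (1,0)=-1→O../XOO/XXX
ply 2, O at OX./.OO/XXX | (0,2)=-1→OXO/.OO/XXX; (1,0)=+1→OX./OOO/XXX*
ply 3: OX./OOO/XXX is terminal -1 (X); from O../.OO/XXX depth 10

value(O../.OO/XXX, X) = -1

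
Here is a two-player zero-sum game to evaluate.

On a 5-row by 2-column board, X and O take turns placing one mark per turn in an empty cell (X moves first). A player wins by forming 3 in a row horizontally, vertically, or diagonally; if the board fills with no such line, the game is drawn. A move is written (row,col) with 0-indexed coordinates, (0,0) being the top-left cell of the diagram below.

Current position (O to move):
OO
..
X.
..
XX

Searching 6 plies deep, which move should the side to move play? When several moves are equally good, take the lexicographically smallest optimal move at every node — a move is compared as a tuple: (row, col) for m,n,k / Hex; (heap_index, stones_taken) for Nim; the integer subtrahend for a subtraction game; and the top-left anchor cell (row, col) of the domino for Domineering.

ply 1, O at OO/../X./../XX | (1,0)=-1→OO/O./X./../XX; (1,1)=-1→OO/.O/X./../XX; (2,1)=-1→OO/../XO/../XX; (3,0)=+0→OO/../X./O./XX*; (3,1)=-1→OO/../X./.O/XX
ply 2, X at OO/../X./O./XX | (1,0)=+0→OO/X./X./O./XX*; (1,1)=+0→OO/.X/X./O./XX; (2,1)=+0→OO/../XX/O./XX; (3,1)=+0→OO/../X./OX/XX
ply 3, O at OO/X./X./O./XX | (1,1)=+0→OO/XO/X./O./XX*; (2,1)=+0→OO/X./XO/O./XX; (3,1)=+0→OO/X./X./OO/XX
ply 4, X at OO/XO/X./O./XX | (2,1)=+0→OO/XO/XX/O./XX*; (3,1)=-1→OO/XO/X./OX/XX
ply 5, O at OO/XO/XX/O./XX | (3,1)=+0→OO/XO/XX/OO/XX*
ply 6: OO/XO/XX/OO/XX is terminal +0 (X); from OO/../X./../XX depth 6

O's best at [OO/../X./../XX]: (3,0)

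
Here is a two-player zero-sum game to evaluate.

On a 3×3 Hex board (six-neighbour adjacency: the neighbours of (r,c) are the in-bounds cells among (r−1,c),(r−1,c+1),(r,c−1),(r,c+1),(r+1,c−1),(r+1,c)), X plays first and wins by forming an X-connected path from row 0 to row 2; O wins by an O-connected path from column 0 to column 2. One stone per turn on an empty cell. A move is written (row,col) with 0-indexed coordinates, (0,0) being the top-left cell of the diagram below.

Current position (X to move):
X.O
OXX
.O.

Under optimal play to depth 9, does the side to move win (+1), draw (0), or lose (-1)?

value(X.O/OXX/.O., X) = +1

ply 1, X at X.O/OXX/.O. | (0,1)=+1→XXO/OXX/.O.*; (2,0)=-1→X.O/OXX/XO.; (2,2)=-1→X.O/OXX/.OX
ply 2, O at XXO/OXX/.O. | (2,0)=-1→XXO/OXX/OO.*; (2,2)=-1→XXO/OXX/.OO
ply 3, X at XXO/OXX/OO. | (2,2)=+1→XXO/OXX/OOX*
ply 4: XXO/OXX/OOX is terminal -1 (O); from X.O/OXX/.O. depth 9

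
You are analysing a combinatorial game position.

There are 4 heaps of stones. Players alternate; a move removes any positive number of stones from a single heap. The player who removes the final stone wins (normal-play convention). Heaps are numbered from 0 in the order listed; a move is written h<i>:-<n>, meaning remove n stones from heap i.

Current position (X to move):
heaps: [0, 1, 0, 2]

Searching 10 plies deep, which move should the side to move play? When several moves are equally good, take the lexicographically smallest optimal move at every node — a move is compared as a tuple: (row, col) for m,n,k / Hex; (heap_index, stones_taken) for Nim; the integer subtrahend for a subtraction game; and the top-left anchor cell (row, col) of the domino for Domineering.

X's best at [(0,1,0,2)]: h3:-1

[(0,1,0,2)] X move#1: h1:-1:-1/(0,0,0,2), h3:-1:+1/(0,1,0,1)*, h3:-2:-1/(0,1,0,0)
[(0,1,0,1)] O move#2: h1:-1:-1/(0,0,0,1)*, h3:-1:-1/(0,1,0,0)
[(0,0,0,1)] X move#3: h3:-1:+1/(0,0,0,0)*
[(0,0,0,0)] end (terminal -1, O#4); searched (0,1,0,2) to 10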